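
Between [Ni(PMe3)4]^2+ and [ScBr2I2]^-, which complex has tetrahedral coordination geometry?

For [Ni(PMe3)4]^2+: Trimethylphosphine is neutral; balancing the +2 overall charge requires Ni(II). Group 10 minus oxidation state 2 gives a d⁸ configuration. Trimethylphosphine is a strong-field ligand (high in the spectrochemical series). A 3d d⁸ ion with strong-field ligands gains enough CFSE to favour square planar over tetrahedral. → square planar.
For [ScBr2I2]^-: Summing ligand charges against the −1 overall charge gives an oxidation state of +3 for scandium. Sc sits in group 3, so the d-electron count is 3 − 3 = 0. A d⁰ ion has no crystal-field stabilisation preference between square planar and tetrahedral, so four ligands adopt the sterically favoured tetrahedral geometry. → tetrahedral.

[ScBr2I2]^-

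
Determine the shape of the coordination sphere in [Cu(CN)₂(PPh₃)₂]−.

tetrahedral

Each cyanide is −1; triphenylphosphine is neutral; balancing the −1 overall charge requires Cu(I).
Copper is a group-11 element; Cu(I) is therefore d¹⁰.
Coordination number: 4.
A d¹⁰ ion has no crystal-field stabilisation preference between square planar and tetrahedral, so four ligands adopt the sterically favoured tetrahedral geometry.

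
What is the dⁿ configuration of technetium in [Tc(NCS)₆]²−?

d3

Each isothiocyanate is −1; balancing the −2 overall charge requires Tc(IV).
Technetium is a group-7 element; Tc(IV) is therefore d³.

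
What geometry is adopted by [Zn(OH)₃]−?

Summing ligand charges against the −1 overall charge gives an oxidation state of +2 for zinc.
Group 12 minus oxidation state 2 gives a d¹⁰ configuration.
Coordination number: 3.
Three ligands around a d¹⁰ centre minimise repulsion in a trigonal-planar arrangement.

trigonal planar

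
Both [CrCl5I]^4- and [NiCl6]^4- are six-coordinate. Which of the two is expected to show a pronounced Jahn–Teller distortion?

[CrCl5I]^4-

[CrCl5I]^4-: Each chloride is −1; each iodide is −1; balancing the −4 overall charge requires Cr(II). Group 6 minus oxidation state 2 gives a d⁴ configuration. Chloride and iodide are weak-field ligands for a first-row metal, so the complex is high-spin. The t₂g³e_g¹ (high-spin) configuration has an unevenly filled e_g set; the Jahn–Teller theorem predicts a tetragonal distortion (typically axial elongation) to lift the degeneracy.
[NiCl6]^4-: Ligand charges: each chloride is −1. With an overall charge of −4 the nickel centre must be in the +2 oxidation state. Group 10 minus oxidation state 2 gives a d⁸ configuration. The d⁸ configuration leaves the e_g set evenly filled (or empty) — no strong Jahn–Teller driving force.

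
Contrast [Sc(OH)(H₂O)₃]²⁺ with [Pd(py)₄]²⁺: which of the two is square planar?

[Pd(py)₄]²⁺

For [Sc(OH)(H₂O)₃]²⁺: Ligand charges: each hydroxide is −1; water is neutral. With an overall charge of +2 the scandium centre must be in the +3 oxidation state. Scandium is a group-3 element; Sc(III) is therefore d⁰. A d⁰ ion has no crystal-field stabilisation preference between square planar and tetrahedral, so four ligands adopt the sterically favoured tetrahedral geometry. → tetrahedral.
For [Pd(py)₄]²⁺: Ligand charges: pyridine is neutral. With an overall charge of +2 the palladium centre must be in the +2 oxidation state. Pd sits in group 10, so the d-electron count is 10 − 2 = 8. A 4d d⁸ ion has a large crystal-field splitting; square planar leaves the high-energy d_{x²−y²} orbital empty and maximises CFSE. → square planar.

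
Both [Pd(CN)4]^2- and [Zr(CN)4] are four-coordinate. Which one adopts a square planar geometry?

[Pd(CN)4]^2-

For [Pd(CN)4]^2-: Ligand charges: each cyanide is −1. With an overall charge of −2 the palladium centre must be in the +2 oxidation state. Palladium is a group-10 element; Pd(II) is therefore d⁸. A 4d d⁸ ion has a large crystal-field splitting; square planar leaves the high-energy d_{x²−y²} orbital empty and maximises CFSE. → square planar.
For [Zr(CN)4]: Each cyanide is −1; balancing the 0 overall charge requires Zr(IV). Group 4 minus oxidation state 4 gives a d⁰ configuration. A d⁰ ion has no crystal-field stabilisation preference between square planar and tetrahedral, so four ligands adopt the sterically favoured tetrahedral geometry. → tetrahedral.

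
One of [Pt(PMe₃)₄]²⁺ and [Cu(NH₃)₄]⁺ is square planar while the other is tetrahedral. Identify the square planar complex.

For [Pt(PMe₃)₄]²⁺: Summing ligand charges against the +2 overall charge gives an oxidation state of +2 for platinum. Pt sits in group 10, so the d-electron count is 10 − 2 = 8. A 5d d⁸ ion has a large crystal-field splitting; square planar leaves the high-energy d_{x²−y²} orbital empty and maximises CFSE. → square planar.
For [Cu(NH₃)₄]⁺: Summing ligand charges against the +1 overall charge gives an oxidation state of +1 for copper. Copper is a group-11 element; Cu(I) is therefore d¹⁰. A d¹⁰ ion has no crystal-field stabilisation preference between square planar and tetrahedral, so four ligands adopt the sterically favoured tetrahedral geometry. → tetrahedral.

[Pt(PMe₃)₄]²⁺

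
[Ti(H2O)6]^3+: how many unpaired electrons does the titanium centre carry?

Water is neutral; balancing the +3 overall charge requires Ti(III).
Titanium is a group-4 element; Ti(III) is therefore d¹.
In an octahedral field the d¹ configuration is t₂g¹e_g⁰ (only one arrangement possible), giving 1 unpaired electron.

1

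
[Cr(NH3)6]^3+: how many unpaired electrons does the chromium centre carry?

3 unpaired electrons

Summing ligand charges against the +3 overall charge gives an oxidation state of +3 for chromium.
Cr sits in group 6, so the d-electron count is 6 − 3 = 3.
In an octahedral field the d³ configuration is t₂g³e_g⁰ (only one arrangement possible), giving 3 unpaired electrons.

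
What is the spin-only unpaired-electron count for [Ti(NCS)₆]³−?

Ligand charges: each isothiocyanate is −1. With an overall charge of −3 the titanium centre must be in the +3 oxidation state.
Ti sits in group 4, so the d-electron count is 4 − 3 = 1.
In an octahedral field the d¹ configuration is t₂g¹e_g⁰ (only one arrangement possible), giving 1 unpaired electron.

1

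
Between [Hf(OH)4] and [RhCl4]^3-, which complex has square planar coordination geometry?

[RhCl4]^3-

For [Hf(OH)4]: Summing ligand charges against the 0 overall charge gives an oxidation state of +4 for hafnium. Hf sits in group 4, so the d-electron count is 4 − 4 = 0. A d⁰ ion has no crystal-field stabilisation preference between square planar and tetrahedral, so four ligands adopt the sterically favoured tetrahedral geometry. → tetrahedral.
For [RhCl4]^3-: Ligand charges: each chloride is −1. With an overall charge of −3 the rhodium centre must be in the +1 oxidation state. Group 9 minus oxidation state 1 gives a d⁸ configuration. A 4d d⁸ ion has a large crystal-field splitting; square planar leaves the high-energy d_{x²−y²} orbital empty and maximises CFSE. → square planar.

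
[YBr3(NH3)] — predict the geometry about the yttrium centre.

tetrahedral

Ligand charges: each bromide is −1; ammonia is neutral. With an overall charge of 0 the yttrium centre must be in the +3 oxidation state.
Yttrium is a group-3 element; Y(III) is therefore d⁰.
Coordination number: 4.
A d⁰ ion has no crystal-field stabilisation preference between square planar and tetrahedral, so four ligands adopt the sterically favoured tetrahedral geometry.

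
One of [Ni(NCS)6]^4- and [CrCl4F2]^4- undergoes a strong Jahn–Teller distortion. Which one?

[Ni(NCS)6]^4-: Each isothiocyanate is −1; balancing the −4 overall charge requires Ni(II). Nickel is a group-10 element; Ni(II) is therefore d⁸. The d⁸ configuration leaves the e_g set evenly filled (or empty) — no strong Jahn–Teller driving force.
[CrCl4F2]^4-: Summing ligand charges against the −4 overall charge gives an oxidation state of +2 for chromium. Group 6 minus oxidation state 2 gives a d⁴ configuration. Chloride and fluoride are weak-field ligands for a first-row metal, so the complex is high-spin. The t₂g³e_g¹ (high-spin) configuration has an unevenly filled e_g set; the Jahn–Teller theorem predicts a tetragonal distortion (typically axial elongation) to lift the degeneracy.

[CrCl4F2]^4-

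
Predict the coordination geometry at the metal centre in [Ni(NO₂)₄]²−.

Ligand charges: each nitro (N-bound nitrite) is −1. With an overall charge of −2 the nickel centre must be in the +2 oxidation state.
Group 10 minus oxidation state 2 gives a d⁸ configuration.
Coordination number: 4.
Nitro (N-bound nitrite) is a strong-field ligand (high in the spectrochemical series).
A 3d d⁸ ion with strong-field ligands gains enough CFSE to favour square planar over tetrahedral.

square planar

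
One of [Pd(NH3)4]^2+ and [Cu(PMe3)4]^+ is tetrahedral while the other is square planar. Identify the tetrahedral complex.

For [Pd(NH3)4]^2+: Ligand charges: ammonia is neutral. With an overall charge of +2 the palladium centre must be in the +2 oxidation state. Pd sits in group 10, so the d-electron count is 10 − 2 = 8. A 4d d⁸ ion has a large crystal-field splitting; square planar leaves the high-energy d_{x²−y²} orbital empty and maximises CFSE. → square planar.
For [Cu(PMe3)4]^+: Ligand charges: trimethylphosphine is neutral. With an overall charge of +1 the copper centre must be in the +1 oxidation state. Group 11 minus oxidation state 1 gives a d¹⁰ configuration. A d¹⁰ ion has no crystal-field stabilisation preference between square planar and tetrahedral, so four ligands adopt the sterically favoured tetrahedral geometry. → tetrahedral.

[Cu(PMe3)4]^+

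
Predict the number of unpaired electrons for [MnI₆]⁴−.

Each iodide is −1; balancing the −4 overall charge requires Mn(II).
Manganese is a group-7 element; Mn(II) is therefore d⁵.
The spin state decides the count: Iodide is a weak-field ligand for a first-row metal, so the complex is high-spin.
An octahedral high-spin d⁵ ion is t₂g³e_g², giving 5 unpaired electrons.

5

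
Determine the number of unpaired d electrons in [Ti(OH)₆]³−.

Ligand charges: each hydroxide is −1. With an overall charge of −3 the titanium centre must be in the +3 oxidation state.
Group 4 minus oxidation state 3 gives a d¹ configuration.
In an octahedral field the d¹ configuration is t₂g¹e_g⁰ (only one arrangement possible), giving 1 unpaired electron.

1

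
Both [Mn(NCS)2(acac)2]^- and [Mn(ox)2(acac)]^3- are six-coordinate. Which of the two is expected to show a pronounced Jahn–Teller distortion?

[Mn(NCS)2(acac)2]^-

[Mn(NCS)2(acac)2]^-: Each isothiocyanate is −1; each acetylacetonate is −1; balancing the −1 overall charge requires Mn(III). Manganese is a group-7 element; Mn(III) is therefore d⁴. Acetylacetonate and isothiocyanate are weak-field ligands for a first-row metal, so the complex is high-spin. The t₂g³e_g¹ (high-spin) configuration has an unevenly filled e_g set; the Jahn–Teller theorem predicts a tetragonal distortion (typically axial elongation) to lift the degeneracy.
[Mn(ox)2(acac)]^3-: Each oxalate is −2; each acetylacetonate is −1; balancing the −3 overall charge requires Mn(II). Mn sits in group 7, so the d-electron count is 7 − 2 = 5. Acetylacetonate and oxalate are weak-field ligands for a first-row metal, so the complex is high-spin. The d⁵ configuration leaves the e_g set evenly filled (or empty) — no strong Jahn–Teller driving force.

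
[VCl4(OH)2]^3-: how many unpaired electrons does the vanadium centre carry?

2

Each chloride is −1; each hydroxide is −1; balancing the −3 overall charge requires V(III).
V sits in group 5, so the d-electron count is 5 − 3 = 2.
In an octahedral field the d² configuration is t₂g²e_g⁰ (only one arrangement possible), giving 2 unpaired electrons.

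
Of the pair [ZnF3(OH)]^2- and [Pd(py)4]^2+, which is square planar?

[Pd(py)4]^2+

For [ZnF3(OH)]^2-: Ligand charges: each fluoride is −1; each hydroxide is −1. With an overall charge of −2 the zinc centre must be in the +2 oxidation state. Zinc is a group-12 element; Zn(II) is therefore d¹⁰. A d¹⁰ ion has no crystal-field stabilisation preference between square planar and tetrahedral, so four ligands adopt the sterically favoured tetrahedral geometry. → tetrahedral.
For [Pd(py)4]^2+: Ligand charges: pyridine is neutral. With an overall charge of +2 the palladium centre must be in the +2 oxidation state. Palladium is a group-10 element; Pd(II) is therefore d⁸. A 4d d⁸ ion has a large crystal-field splitting; square planar leaves the high-energy d_{x²−y²} orbital empty and maximises CFSE. → square planar.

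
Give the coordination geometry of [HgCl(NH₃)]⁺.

Summing ligand charges against the +1 overall charge gives an oxidation state of +2 for mercury.
Mercury is a group-12 element; Hg(II) is therefore d¹⁰.
Coordination number: 2.
A d¹⁰ ion with only two ligands adopts a linear arrangement (sp hybridisation; no CFSE preference).

linear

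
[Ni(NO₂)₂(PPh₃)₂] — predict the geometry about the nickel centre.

square planar

Summing ligand charges against the 0 overall charge gives an oxidation state of +2 for nickel.
Group 10 minus oxidation state 2 gives a d⁸ configuration.
Coordination number: 4.
Nitro (N-bound nitrite) and triphenylphosphine are strong-field ligands (high in the spectrochemical series).
A 3d d⁸ ion with strong-field ligands gains enough CFSE to favour square planar over tetrahedral.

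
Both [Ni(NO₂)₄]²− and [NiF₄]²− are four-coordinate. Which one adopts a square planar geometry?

For [Ni(NO₂)₄]²−: Ligand charges: each nitro (N-bound nitrite) is −1. With an overall charge of −2 the nickel centre must be in the +2 oxidation state. Ni sits in group 10, so the d-electron count is 10 − 2 = 8. Nitro (N-bound nitrite) is a strong-field ligand (high in the spectrochemical series). A 3d d⁸ ion with strong-field ligands gains enough CFSE to favour square planar over tetrahedral. → square planar.
For [NiF₄]²−: Summing ligand charges against the −2 overall charge gives an oxidation state of +2 for nickel. Ni sits in group 10, so the d-electron count is 10 − 2 = 8. Fluoride is a weak-field ligand. With weak-field ligands the CFSE gain from square planar is small, so a 3d d⁸ ion takes the sterically preferred tetrahedral geometry. → tetrahedral.

[Ni(NO₂)₄]²−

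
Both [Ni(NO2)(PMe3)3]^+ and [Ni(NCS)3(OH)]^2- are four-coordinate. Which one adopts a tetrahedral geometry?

For [Ni(NO2)(PMe3)3]^+: Ligand charges: each nitro (N-bound nitrite) is −1; trimethylphosphine is neutral. With an overall charge of +1 the nickel centre must be in the +2 oxidation state. Ni sits in group 10, so the d-electron count is 10 − 2 = 8. Nitro (N-bound nitrite) and trimethylphosphine are strong-field ligands (high in the spectrochemical series). A 3d d⁸ ion with strong-field ligands gains enough CFSE to favour square planar over tetrahedral. → square planar.
For [Ni(NCS)3(OH)]^2-: Each isothiocyanate is −1; each hydroxide is −1; balancing the −2 overall charge requires Ni(II). Group 10 minus oxidation state 2 gives a d⁸ configuration. Hydroxide and isothiocyanate are weak-field ligands. With weak-field ligands the CFSE gain from square planar is small, so a 3d d⁸ ion takes the sterically preferred tetrahedral geometry. → tetrahedral.

[Ni(NCS)3(OH)]^2-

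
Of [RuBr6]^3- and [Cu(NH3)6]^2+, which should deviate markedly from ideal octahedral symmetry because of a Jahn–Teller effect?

[Cu(NH3)6]^2+

[RuBr6]^3-: Each bromide is −1; balancing the −3 overall charge requires Ru(III). Ru sits in group 8, so the d-electron count is 8 − 3 = 5. A 4d ion has a large Δₒ and is invariably low-spin. The d⁵ configuration leaves the e_g set evenly filled (or empty) — no strong Jahn–Teller driving force.
[Cu(NH3)6]^2+: Ammonia is neutral; balancing the +2 overall charge requires Cu(II). Group 11 minus oxidation state 2 gives a d⁹ configuration. The t₂g⁶e_g³ configuration has an unevenly filled e_g set; the Jahn–Teller theorem predicts a tetragonal distortion (typically axial elongation) to lift the degeneracy.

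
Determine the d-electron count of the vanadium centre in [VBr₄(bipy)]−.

d2

Summing ligand charges against the −1 overall charge gives an oxidation state of +3 for vanadium.
Vanadium is a group-5 element; V(III) is therefore d².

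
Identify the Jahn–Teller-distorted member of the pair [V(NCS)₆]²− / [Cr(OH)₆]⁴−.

[Cr(OH)₆]⁴−

[V(NCS)₆]²−: Each isothiocyanate is −1; balancing the −2 overall charge requires V(IV). V sits in group 5, so the d-electron count is 5 − 4 = 1. The d¹ configuration leaves the e_g set evenly filled (or empty) — no strong Jahn–Teller driving force.
[Cr(OH)₆]⁴−: Summing ligand charges against the −4 overall charge gives an oxidation state of +2 for chromium. Chromium is a group-6 element; Cr(II) is therefore d⁴. Hydroxide is a weak-field ligand for a first-row metal, so the complex is high-spin. The t₂g³e_g¹ (high-spin) configuration has an unevenly filled e_g set; the Jahn–Teller theorem predicts a tetragonal distortion (typically axial elongation) to lift the degeneracy.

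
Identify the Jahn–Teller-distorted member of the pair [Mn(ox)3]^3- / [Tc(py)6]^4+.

[Mn(ox)3]^3-: Each oxalate is −2; balancing the −3 overall charge requires Mn(III). Mn sits in group 7, so the d-electron count is 7 − 3 = 4. Oxalate is a weak-field ligand for a first-row metal, so the complex is high-spin. The t₂g³e_g¹ (high-spin) configuration has an unevenly filled e_g set; the Jahn–Teller theorem predicts a tetragonal distortion (typically axial elongation) to lift the degeneracy.
[Tc(py)6]^4+: Summing ligand charges against the +4 overall charge gives an oxidation state of +4 for technetium. Tc sits in group 7, so the d-electron count is 7 − 4 = 3. The d³ configuration leaves the e_g set evenly filled (or empty) — no strong Jahn–Teller driving force.

[Mn(ox)3]^3-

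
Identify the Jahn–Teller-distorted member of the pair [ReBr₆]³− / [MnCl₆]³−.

[ReBr₆]³−: Ligand charges: each bromide is −1. With an overall charge of −3 the rhenium centre must be in the +3 oxidation state. Group 7 minus oxidation state 3 gives a d⁴ configuration. A 5d ion has a large Δₒ and is invariably low-spin. The d⁴ configuration leaves the e_g set evenly filled (or empty) — no strong Jahn–Teller driving force.
[MnCl₆]³−: Each chloride is −1; balancing the −3 overall charge requires Mn(III). Group 7 minus oxidation state 3 gives a d⁴ configuration. Chloride is a weak-field ligand for a first-row metal, so the complex is high-spin. The t₂g³e_g¹ (high-spin) configuration has an unevenly filled e_g set; the Jahn–Teller theorem predicts a tetragonal distortion (typically axial elongation) to lift the degeneracy.

[MnCl₆]³−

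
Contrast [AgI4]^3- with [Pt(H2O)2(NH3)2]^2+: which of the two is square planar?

[Pt(H2O)2(NH3)2]^2+

For [AgI4]^3-: Summing ligand charges against the −3 overall charge gives an oxidation state of +1 for silver. Group 11 minus oxidation state 1 gives a d¹⁰ configuration. A d¹⁰ ion has no crystal-field stabilisation preference between square planar and tetrahedral, so four ligands adopt the sterically favoured tetrahedral geometry. → tetrahedral.
For [Pt(H2O)2(NH3)2]^2+: Summing ligand charges against the +2 overall charge gives an oxidation state of +2 for platinum. Pt sits in group 10, so the d-electron count is 10 − 2 = 8. A 5d d⁸ ion has a large crystal-field splitting; square planar leaves the high-energy d_{x²−y²} orbital empty and maximises CFSE. → square planar.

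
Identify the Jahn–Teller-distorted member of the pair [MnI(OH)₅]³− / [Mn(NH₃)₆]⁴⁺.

[MnI(OH)₅]³−: Each iodide is −1; each hydroxide is −1; balancing the −3 overall charge requires Mn(III). Manganese is a group-7 element; Mn(III) is therefore d⁴. Hydroxide and iodide are weak-field ligands for a first-row metal, so the complex is high-spin. The t₂g³e_g¹ (high-spin) configuration has an unevenly filled e_g set; the Jahn–Teller theorem predicts a tetragonal distortion (typically axial elongation) to lift the degeneracy.
[Mn(NH₃)₆]⁴⁺: Ammonia is neutral; balancing the +4 overall charge requires Mn(IV). Manganese is a group-7 element; Mn(IV) is therefore d³. The d³ configuration leaves the e_g set evenly filled (or empty) — no strong Jahn–Teller driving force.

[MnI(OH)₅]³−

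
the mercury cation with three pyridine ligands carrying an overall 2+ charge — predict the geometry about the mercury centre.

trigonal planar

Ligand charges: pyridine is neutral. With an overall charge of +2 the mercury centre must be in the +2 oxidation state.
Hg sits in group 12, so the d-electron count is 12 − 2 = 10.
With 3 monodentate ligands the coordination number is 3.
Three ligands around a d¹⁰ centre minimise repulsion in a trigonal-planar arrangement.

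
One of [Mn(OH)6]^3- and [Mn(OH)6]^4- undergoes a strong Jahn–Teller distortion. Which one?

[Mn(OH)6]^3-: Each hydroxide is −1; balancing the −3 overall charge requires Mn(III). Group 7 minus oxidation state 3 gives a d⁴ configuration. Hydroxide is a weak-field ligand for a first-row metal, so the complex is high-spin. The t₂g³e_g¹ (high-spin) configuration has an unevenly filled e_g set; the Jahn–Teller theorem predicts a tetragonal distortion (typically axial elongation) to lift the degeneracy.
[Mn(OH)6]^4-: Summing ligand charges against the −4 overall charge gives an oxidation state of +2 for manganese. Group 7 minus oxidation state 2 gives a d⁵ configuration. Hydroxide is a weak-field ligand for a first-row metal, so the complex is high-spin. The d⁵ configuration leaves the e_g set evenly filled (or empty) — no strong Jahn–Teller driving force.

[Mn(OH)6]^3-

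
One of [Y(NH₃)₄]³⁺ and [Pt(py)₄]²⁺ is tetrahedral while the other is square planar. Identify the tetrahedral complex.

For [Y(NH₃)₄]³⁺: Ammonia is neutral; balancing the +3 overall charge requires Y(III). Yttrium is a group-3 element; Y(III) is therefore d⁰. A d⁰ ion has no crystal-field stabilisation preference between square planar and tetrahedral, so four ligands adopt the sterically favoured tetrahedral geometry. → tetrahedral.
For [Pt(py)₄]²⁺: Pyridine is neutral; balancing the +2 overall charge requires Pt(II). Pt sits in group 10, so the d-electron count is 10 − 2 = 8. A 5d d⁸ ion has a large crystal-field splitting; square planar leaves the high-energy d_{x²−y²} orbital empty and maximises CFSE. → square planar.

[Y(NH₃)₄]³⁺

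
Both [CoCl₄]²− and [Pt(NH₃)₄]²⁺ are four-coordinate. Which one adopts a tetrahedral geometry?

For [CoCl₄]²−: Summing ligand charges against the −2 overall charge gives an oxidation state of +2 for cobalt. Co sits in group 9, so the d-electron count is 9 − 2 = 7. For a high-spin 3d d⁷ ion with weak-field ligands the small Δₜ gives little square-planar CFSE advantage, so four ligands adopt the sterically favoured tetrahedral geometry. → tetrahedral.
For [Pt(NH₃)₄]²⁺: Ligand charges: ammonia is neutral. With an overall charge of +2 the platinum centre must be in the +2 oxidation state. Pt sits in group 10, so the d-electron count is 10 − 2 = 8. A 5d d⁸ ion has a large crystal-field splitting; square planar leaves the high-energy d_{x²−y²} orbital empty and maximises CFSE. → square planar.

[CoCl₄]²−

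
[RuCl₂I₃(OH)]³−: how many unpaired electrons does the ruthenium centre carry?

1 unpaired electron

Each chloride is −1; each iodide is −1; each hydroxide is −1; balancing the −3 overall charge requires Ru(III).
Ruthenium is a group-8 element; Ru(III) is therefore d⁵.
The spin state decides the count: a 4d ion has a large Δₒ and is invariably low-spin.
An octahedral low-spin d⁵ ion is t₂g⁵e_g⁰, giving 1 unpaired electron.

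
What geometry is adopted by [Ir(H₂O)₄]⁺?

Water is neutral; balancing the +1 overall charge requires Ir(I).
Iridium is a group-9 element; Ir(I) is therefore d⁸.
With 4 monodentate ligands the coordination number is 4.
A 5d d⁸ ion has a large crystal-field splitting; square planar leaves the high-energy d_{x²−y²} orbital empty and maximises CFSE.

square planar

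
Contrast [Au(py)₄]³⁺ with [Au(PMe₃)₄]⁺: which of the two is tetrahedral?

[Au(PMe₃)₄]⁺

For [Au(py)₄]³⁺: Summing ligand charges against the +3 overall charge gives an oxidation state of +3 for gold. Group 11 minus oxidation state 3 gives a d⁸ configuration. A 5d d⁸ ion has a large crystal-field splitting; square planar leaves the high-energy d_{x²−y²} orbital empty and maximises CFSE. → square planar.
For [Au(PMe₃)₄]⁺: Trimethylphosphine is neutral; balancing the +1 overall charge requires Au(I). Gold is a group-11 element; Au(I) is therefore d¹⁰. A d¹⁰ ion has no crystal-field stabilisation preference between square planar and tetrahedral, so four ligands adopt the sterically favoured tetrahedral geometry. → tetrahedral.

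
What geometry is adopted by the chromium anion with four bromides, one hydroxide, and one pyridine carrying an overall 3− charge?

octahedral

Each bromide is −1; each hydroxide is −1; pyridine is neutral; balancing the −3 overall charge requires Cr(II).
Cr sits in group 6, so the d-electron count is 6 − 2 = 4.
With 6 monodentate ligands the coordination number is 6.
Six donors around a single metal centre give an octahedral coordination sphere.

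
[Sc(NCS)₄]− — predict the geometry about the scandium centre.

Summing ligand charges against the −1 overall charge gives an oxidation state of +3 for scandium.
Group 3 minus oxidation state 3 gives a d⁰ configuration.
Coordination number: 4.
A d⁰ ion has no crystal-field stabilisation preference between square planar and tetrahedral, so four ligands adopt the sterically favoured tetrahedral geometry.

tetrahedral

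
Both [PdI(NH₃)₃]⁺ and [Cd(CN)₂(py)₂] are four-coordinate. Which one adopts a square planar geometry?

[PdI(NH₃)₃]⁺

For [PdI(NH₃)₃]⁺: Each iodide is −1; ammonia is neutral; balancing the +1 overall charge requires Pd(II). Group 10 minus oxidation state 2 gives a d⁸ configuration. A 4d d⁸ ion has a large crystal-field splitting; square planar leaves the high-energy d_{x²−y²} orbital empty and maximises CFSE. → square planar.
For [Cd(CN)₂(py)₂]: Ligand charges: each cyanide is −1; pyridine is neutral. With an overall charge of 0 the cadmium centre must be in the +2 oxidation state. Cadmium is a group-12 element; Cd(II) is therefore d¹⁰. A d¹⁰ ion has no crystal-field stabilisation preference between square planar and tetrahedral, so four ligands adopt the sterically favoured tetrahedral geometry. → tetrahedral.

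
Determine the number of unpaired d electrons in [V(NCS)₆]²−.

1

Each isothiocyanate is −1; balancing the −2 overall charge requires V(IV).
V sits in group 5, so the d-electron count is 5 − 4 = 1.
In an octahedral field the d¹ configuration is t₂g¹e_g⁰ (only one arrangement possible), giving 1 unpaired electron.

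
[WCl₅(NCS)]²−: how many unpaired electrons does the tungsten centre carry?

Ligand charges: each chloride is −1; each isothiocyanate is −1. With an overall charge of −2 the tungsten centre must be in the +4 oxidation state.
W sits in group 6, so the d-electron count is 6 − 4 = 2.
In an octahedral field the d² configuration is t₂g²e_g⁰ (only one arrangement possible), giving 2 unpaired electrons.

2 unpaired electrons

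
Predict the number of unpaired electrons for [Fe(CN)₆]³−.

Each cyanide is −1; balancing the −3 overall charge requires Fe(III).
Iron is a group-8 element; Fe(III) is therefore d⁵.
The spin state decides the count: Cyanide is a strong-field ligand (high in the spectrochemical series) for a first-row metal, so the complex is low-spin.
An octahedral low-spin d⁵ ion is t₂g⁵e_g⁰, giving 1 unpaired electron.

1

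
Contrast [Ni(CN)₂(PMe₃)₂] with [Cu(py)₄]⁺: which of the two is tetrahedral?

[Cu(py)₄]⁺

For [Ni(CN)₂(PMe₃)₂]: Each cyanide is −1; trimethylphosphine is neutral; balancing the 0 overall charge requires Ni(II). Ni sits in group 10, so the d-electron count is 10 − 2 = 8. Cyanide and trimethylphosphine are strong-field ligands (high in the spectrochemical series). A 3d d⁸ ion with strong-field ligands gains enough CFSE to favour square planar over tetrahedral. → square planar.
For [Cu(py)₄]⁺: Summing ligand charges against the +1 overall charge gives an oxidation state of +1 for copper. Group 11 minus oxidation state 1 gives a d¹⁰ configuration. A d¹⁰ ion has no crystal-field stabilisation preference between square planar and tetrahedral, so four ligands adopt the sterically favoured tetrahedral geometry. → tetrahedral.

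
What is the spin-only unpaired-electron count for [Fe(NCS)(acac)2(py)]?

Ligand charges: each isothiocyanate is −1; each acetylacetonate is −1; pyridine is neutral. With an overall charge of 0 the iron centre must be in the +3 oxidation state.
Fe sits in group 8, so the d-electron count is 8 − 3 = 5.
Counting donor atoms: 1×isothiocyanate (monodentate) → 1 donor; 2×acetylacetonate (bidentate) → 4 donors; 1×pyridine (monodentate) → 1 donor. Coordination number = 6.
The spin state decides the count: Acetylacetonate and isothiocyanate are weak-field ligands for a first-row metal, so the complex is high-spin.
An octahedral high-spin d⁵ ion is t₂g³e_g², giving 5 unpaired electrons.

5 unpaired electrons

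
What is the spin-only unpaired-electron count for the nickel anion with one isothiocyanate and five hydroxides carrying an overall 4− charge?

2

Each isothiocyanate is −1; each hydroxide is −1; balancing the −4 overall charge requires Ni(II).
Group 10 minus oxidation state 2 gives a d⁸ configuration.
In an octahedral field the d⁸ configuration is t₂g⁶e_g² (only one arrangement possible), giving 2 unpaired electrons.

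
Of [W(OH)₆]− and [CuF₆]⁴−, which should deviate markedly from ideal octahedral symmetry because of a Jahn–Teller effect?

[W(OH)₆]−: Summing ligand charges against the −1 overall charge gives an oxidation state of +5 for tungsten. W sits in group 6, so the d-electron count is 6 − 5 = 1. The d¹ configuration leaves the e_g set evenly filled (or empty) — no strong Jahn–Teller driving force.
[CuF₆]⁴−: Summing ligand charges against the −4 overall charge gives an oxidation state of +2 for copper. Group 11 minus oxidation state 2 gives a d⁹ configuration. The t₂g⁶e_g³ configuration has an unevenly filled e_g set; the Jahn–Teller theorem predicts a tetragonal distortion (typically axial elongation) to lift the degeneracy.

[CuF₆]⁴−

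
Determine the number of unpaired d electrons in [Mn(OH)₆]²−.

Ligand charges: each hydroxide is −1. With an overall charge of −2 the manganese centre must be in the +4 oxidation state.
Mn sits in group 7, so the d-electron count is 7 − 4 = 3.
In an octahedral field the d³ configuration is t₂g³e_g⁰ (only one arrangement possible), giving 3 unpaired electrons.

3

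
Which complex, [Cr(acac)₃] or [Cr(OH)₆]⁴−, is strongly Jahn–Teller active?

[Cr(acac)₃]: Each acetylacetonate is −1; balancing the 0 overall charge requires Cr(III). Chromium is a group-6 element; Cr(III) is therefore d³. The d³ configuration leaves the e_g set evenly filled (or empty) — no strong Jahn–Teller driving force.
[Cr(OH)₆]⁴−: Summing ligand charges against the −4 overall charge gives an oxidation state of +2 for chromium. Chromium is a group-6 element; Cr(II) is therefore d⁴. Hydroxide is a weak-field ligand for a first-row metal, so the complex is high-spin. The t₂g³e_g¹ (high-spin) configuration has an unevenly filled e_g set; the Jahn–Teller theorem predicts a tetragonal distortion (typically axial elongation) to lift the degeneracy.

[Cr(OH)₆]⁴−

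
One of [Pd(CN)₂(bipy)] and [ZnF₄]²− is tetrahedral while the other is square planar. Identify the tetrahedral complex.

For [Pd(CN)₂(bipy)]: Summing ligand charges against the 0 overall charge gives an oxidation state of +2 for palladium. Palladium is a group-10 element; Pd(II) is therefore d⁸. A 4d d⁸ ion has a large crystal-field splitting; square planar leaves the high-energy d_{x²−y²} orbital empty and maximises CFSE. → square planar.
For [ZnF₄]²−: Each fluoride is −1; balancing the −2 overall charge requires Zn(II). Zinc is a group-12 element; Zn(II) is therefore d¹⁰. A d¹⁰ ion has no crystal-field stabilisation preference between square planar and tetrahedral, so four ligands adopt the sterically favoured tetrahedral geometry. → tetrahedral.

[ZnF₄]²−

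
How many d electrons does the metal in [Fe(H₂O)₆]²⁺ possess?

d⁶

Ligand charges: water is neutral. With an overall charge of +2 the iron centre must be in the +2 oxidation state.
Iron is a group-8 element; Fe(II) is therefore d⁶.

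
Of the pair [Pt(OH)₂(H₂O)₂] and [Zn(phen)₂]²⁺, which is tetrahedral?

For [Pt(OH)₂(H₂O)₂]: Each hydroxide is −1; water is neutral; balancing the 0 overall charge requires Pt(II). Pt sits in group 10, so the d-electron count is 10 − 2 = 8. A 5d d⁸ ion has a large crystal-field splitting; square planar leaves the high-energy d_{x²−y²} orbital empty and maximises CFSE. → square planar.
For [Zn(phen)₂]²⁺: 1,10-phenanthroline is neutral; balancing the +2 overall charge requires Zn(II). Zinc is a group-12 element; Zn(II) is therefore d¹⁰. A d¹⁰ ion has no crystal-field stabilisation preference between square planar and tetrahedral, so four ligands adopt the sterically favoured tetrahedral geometry. → tetrahedral.

[Zn(phen)₂]²⁺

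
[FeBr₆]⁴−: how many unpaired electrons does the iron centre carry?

Summing ligand charges against the −4 overall charge gives an oxidation state of +2 for iron.
Group 8 minus oxidation state 2 gives a d⁶ configuration.
The spin state decides the count: Bromide is a weak-field ligand for a first-row metal, so the complex is high-spin.
An octahedral high-spin d⁶ ion is t₂g⁴e_g², giving 4 unpaired electrons.

4 unpaired electrons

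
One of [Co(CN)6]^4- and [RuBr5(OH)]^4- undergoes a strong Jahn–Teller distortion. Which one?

[Co(CN)6]^4-

[Co(CN)6]^4-: Each cyanide is −1; balancing the −4 overall charge requires Co(II). Cobalt is a group-9 element; Co(II) is therefore d⁷. Cyanide is a strong-field ligand (high in the spectrochemical series) for a first-row metal, so the complex is low-spin. The t₂g⁶e_g¹ (low-spin) configuration has an unevenly filled e_g set; the Jahn–Teller theorem predicts a tetragonal distortion (typically axial elongation) to lift the degeneracy.
[RuBr5(OH)]^4-: Each bromide is −1; each hydroxide is −1; balancing the −4 overall charge requires Ru(II). Ru sits in group 8, so the d-electron count is 8 − 2 = 6. A 4d ion has a large Δₒ and is invariably low-spin. The d⁶ configuration leaves the e_g set evenly filled (or empty) — no strong Jahn–Teller driving force.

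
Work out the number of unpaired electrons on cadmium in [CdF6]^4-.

0 unpaired electrons

Summing ligand charges against the −4 overall charge gives an oxidation state of +2 for cadmium.
Cadmium is a group-12 element; Cd(II) is therefore d¹⁰.
In an octahedral field the d¹⁰ configuration is t₂g⁶e_g⁴, giving 0 unpaired electrons.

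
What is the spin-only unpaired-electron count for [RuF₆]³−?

1

Each fluoride is −1; balancing the −3 overall charge requires Ru(III).
Group 8 minus oxidation state 3 gives a d⁵ configuration.
The spin state decides the count: a 4d ion has a large Δₒ and is invariably low-spin.
An octahedral low-spin d⁵ ion is t₂g⁵e_g⁰, giving 1 unpaired electron.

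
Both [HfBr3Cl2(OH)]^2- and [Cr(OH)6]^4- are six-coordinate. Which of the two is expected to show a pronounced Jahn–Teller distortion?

[Cr(OH)6]^4-

[HfBr3Cl2(OH)]^2-: Summing ligand charges against the −2 overall charge gives an oxidation state of +4 for hafnium. Group 4 minus oxidation state 4 gives a d⁰ configuration. The d⁰ configuration leaves the e_g set evenly filled (or empty) — no strong Jahn–Teller driving force.
[Cr(OH)6]^4-: Summing ligand charges against the −4 overall charge gives an oxidation state of +2 for chromium. Cr sits in group 6, so the d-electron count is 6 − 2 = 4. Hydroxide is a weak-field ligand for a first-row metal, so the complex is high-spin. The t₂g³e_g¹ (high-spin) configuration has an unevenly filled e_g set; the Jahn–Teller theorem predicts a tetragonal distortion (typically axial elongation) to lift the degeneracy.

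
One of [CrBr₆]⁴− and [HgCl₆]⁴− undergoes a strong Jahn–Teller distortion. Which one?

[CrBr₆]⁴−: Summing ligand charges against the −4 overall charge gives an oxidation state of +2 for chromium. Group 6 minus oxidation state 2 gives a d⁴ configuration. Bromide is a weak-field ligand for a first-row metal, so the complex is high-spin. The t₂g³e_g¹ (high-spin) configuration has an unevenly filled e_g set; the Jahn–Teller theorem predicts a tetragonal distortion (typically axial elongation) to lift the degeneracy.
[HgCl₆]⁴−: Each chloride is −1; balancing the −4 overall charge requires Hg(II). Hg sits in group 12, so the d-electron count is 12 − 2 = 10. The d¹⁰ configuration leaves the e_g set evenly filled (or empty) — no strong Jahn–Teller driving force.

[CrBr₆]⁴−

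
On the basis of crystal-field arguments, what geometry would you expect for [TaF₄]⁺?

Each fluoride is −1; balancing the +1 overall charge requires Ta(V).
Ta sits in group 5, so the d-electron count is 5 − 5 = 0.
Coordination number: 4.
A d⁰ ion has no crystal-field stabilisation preference between square planar and tetrahedral, so four ligands adopt the sterically favoured tetrahedral geometry.

tetrahedral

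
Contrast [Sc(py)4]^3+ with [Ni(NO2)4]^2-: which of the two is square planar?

For [Sc(py)4]^3+: Summing ligand charges against the +3 overall charge gives an oxidation state of +3 for scandium. Group 3 minus oxidation state 3 gives a d⁰ configuration. A d⁰ ion has no crystal-field stabilisation preference between square planar and tetrahedral, so four ligands adopt the sterically favoured tetrahedral geometry. → tetrahedral.
For [Ni(NO2)4]^2-: Ligand charges: each nitro (N-bound nitrite) is −1. With an overall charge of −2 the nickel centre must be in the +2 oxidation state. Ni sits in group 10, so the d-electron count is 10 − 2 = 8. Nitro (N-bound nitrite) is a strong-field ligand (high in the spectrochemical series). A 3d d⁸ ion with strong-field ligands gains enough CFSE to favour square planar over tetrahedral. → square planar.

[Ni(NO2)4]^2-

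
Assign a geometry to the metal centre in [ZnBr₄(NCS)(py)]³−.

Summing ligand charges against the −3 overall charge gives an oxidation state of +2 for zinc.
Group 12 minus oxidation state 2 gives a d¹⁰ configuration.
Coordination number: 6.
Six donors around a single metal centre give an octahedral coordination sphere.

octahedral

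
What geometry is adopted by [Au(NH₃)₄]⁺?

tetrahedral

Summing ligand charges against the +1 overall charge gives an oxidation state of +1 for gold.
Au sits in group 11, so the d-electron count is 11 − 1 = 10.
With 4 monodentate ligands the coordination number is 4.
A d¹⁰ ion has no crystal-field stabilisation preference between square planar and tetrahedral, so four ligands adopt the sterically favoured tetrahedral geometry.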